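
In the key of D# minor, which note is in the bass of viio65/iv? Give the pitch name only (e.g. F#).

A#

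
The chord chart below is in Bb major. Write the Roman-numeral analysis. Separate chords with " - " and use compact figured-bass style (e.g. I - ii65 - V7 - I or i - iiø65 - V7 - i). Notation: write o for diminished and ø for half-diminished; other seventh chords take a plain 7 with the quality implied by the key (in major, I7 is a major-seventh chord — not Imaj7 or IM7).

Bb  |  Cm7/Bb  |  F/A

Bb: major triad on Bb = scale degree 1 → I.
Cm7/Bb: minor seventh chord on C = scale degree 2 → ii42.
F/A: root F is the dominant; major triad there is V6.

I - ii42 - V6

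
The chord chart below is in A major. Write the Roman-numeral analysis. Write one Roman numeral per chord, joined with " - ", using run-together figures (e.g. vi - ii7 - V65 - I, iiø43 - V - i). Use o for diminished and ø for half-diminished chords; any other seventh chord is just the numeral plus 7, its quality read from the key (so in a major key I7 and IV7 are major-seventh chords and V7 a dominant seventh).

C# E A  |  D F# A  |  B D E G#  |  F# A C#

C#-E-A: root A is the tonic; major triad there is I6.
D-F#-A: root D is the subdominant; major triad there is IV.
B-D-E-G#: root E is the dominant; dominant seventh chord there is V43.
F#-A-C# has root F#, degree 6 in A major, so vi.

I6 - IV - V43 - vi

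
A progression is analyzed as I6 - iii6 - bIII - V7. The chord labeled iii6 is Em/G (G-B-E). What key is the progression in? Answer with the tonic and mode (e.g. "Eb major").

C major

iii6 is given as G-B-E — a minor triad with root E.
Counting down 2 scale steps from E places the tonic on C; a minor triad on degree 3 is diatonic only in major.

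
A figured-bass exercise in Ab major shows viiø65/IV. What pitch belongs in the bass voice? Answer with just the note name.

Eb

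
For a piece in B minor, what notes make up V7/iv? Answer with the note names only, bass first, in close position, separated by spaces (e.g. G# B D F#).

V7/iv is a secondary dominant — the dominant seventh of iv. iv in B minor is E, so the applied chord's root is B, a perfect fifth above.
Building a dominant seventh chord on B gives B-D#-F#-A.

B D# F# A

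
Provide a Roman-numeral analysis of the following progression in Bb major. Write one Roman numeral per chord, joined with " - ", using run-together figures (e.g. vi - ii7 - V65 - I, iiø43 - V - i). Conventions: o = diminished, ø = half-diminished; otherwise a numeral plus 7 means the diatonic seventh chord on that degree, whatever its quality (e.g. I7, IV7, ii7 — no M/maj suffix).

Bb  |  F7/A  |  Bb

I - V65 - I

Bb: major triad on Bb = scale degree 1 → I.
F7/A has root F, degree 5 in Bb major, so V65.
Bb has root Bb, degree 1 in Bb major, so I.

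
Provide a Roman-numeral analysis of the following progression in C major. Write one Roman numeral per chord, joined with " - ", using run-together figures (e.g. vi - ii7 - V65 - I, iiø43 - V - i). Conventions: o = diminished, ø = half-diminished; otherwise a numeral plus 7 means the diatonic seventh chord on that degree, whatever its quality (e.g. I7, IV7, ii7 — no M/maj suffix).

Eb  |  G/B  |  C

bIII - V6 - I

Eb: major triad on Eb — chromatic; bIII (borrowed from the parallel minor).
G/B: root G is the dominant; major triad there is V6.
C has root C, degree 1 in C major, so I.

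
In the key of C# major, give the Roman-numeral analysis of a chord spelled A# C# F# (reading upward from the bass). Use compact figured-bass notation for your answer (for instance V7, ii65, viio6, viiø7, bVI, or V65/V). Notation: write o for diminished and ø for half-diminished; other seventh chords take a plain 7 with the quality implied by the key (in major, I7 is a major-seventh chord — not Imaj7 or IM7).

Stacked in thirds the chord is F#-A#-C#: a major triad on F#.
F# is scale degree 4 in C# major, and a major triad on that degree is written IV.
With A# in the bass the chord is in first inversion, so the figured bass is 6.

IV6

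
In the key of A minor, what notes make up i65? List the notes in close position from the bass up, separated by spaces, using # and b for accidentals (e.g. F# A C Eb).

C E G A

In A minor, scale degree 1 is A, and the diatonic chord built there is a minor seventh chord.
Stacking thirds from A gives A-C-E-G.
The figured bass 65 indicates first inversion, placing the third (C) in the bass: C-E-G-A.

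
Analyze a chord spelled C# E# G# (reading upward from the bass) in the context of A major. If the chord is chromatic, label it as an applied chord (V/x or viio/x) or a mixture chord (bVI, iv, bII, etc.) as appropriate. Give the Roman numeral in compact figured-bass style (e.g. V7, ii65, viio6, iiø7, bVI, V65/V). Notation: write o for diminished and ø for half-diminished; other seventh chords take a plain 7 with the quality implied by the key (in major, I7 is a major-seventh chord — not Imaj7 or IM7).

V/vi

Stacked in thirds the chord is C#-E#-G#: a major triad on C#.
C# is not a diatonic chord root with this quality in A major, but it lies a perfect fifth above F# (vi), so the chord functions as an applied dominant of vi.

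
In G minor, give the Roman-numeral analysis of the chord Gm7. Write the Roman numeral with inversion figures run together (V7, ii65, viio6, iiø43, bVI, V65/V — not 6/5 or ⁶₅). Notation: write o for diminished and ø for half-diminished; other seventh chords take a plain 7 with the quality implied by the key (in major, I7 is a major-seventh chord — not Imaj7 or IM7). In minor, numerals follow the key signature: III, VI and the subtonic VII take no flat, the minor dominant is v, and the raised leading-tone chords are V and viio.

i7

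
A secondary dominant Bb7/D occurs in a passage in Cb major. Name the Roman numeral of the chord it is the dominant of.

The chord is a dominant seventh chord on Bb.
A dominant resolves down a perfect fifth: Bb → Eb. In Cb major, Eb is scale degree 3, i.e. iii.

iii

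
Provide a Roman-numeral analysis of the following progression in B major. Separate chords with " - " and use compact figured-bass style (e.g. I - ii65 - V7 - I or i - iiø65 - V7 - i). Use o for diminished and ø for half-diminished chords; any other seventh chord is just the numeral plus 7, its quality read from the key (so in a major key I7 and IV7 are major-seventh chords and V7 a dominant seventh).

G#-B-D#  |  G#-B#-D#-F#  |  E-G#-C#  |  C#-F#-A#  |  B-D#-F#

vi - V7/ii - ii6 - V64 - I

G#-B-D#: minor triad on G# = scale degree 6 → vi.
G#-B#-D#-F# is the secondary dominant of ii (dominant seventh chord on G#): V7/ii.
E-G#-C#: minor triad on C# = scale degree 2 → ii6.
C#-F#-A#: major triad on F# = scale degree 5 → V64.
B-D#-F#: root B is the tonic; major triad there is I.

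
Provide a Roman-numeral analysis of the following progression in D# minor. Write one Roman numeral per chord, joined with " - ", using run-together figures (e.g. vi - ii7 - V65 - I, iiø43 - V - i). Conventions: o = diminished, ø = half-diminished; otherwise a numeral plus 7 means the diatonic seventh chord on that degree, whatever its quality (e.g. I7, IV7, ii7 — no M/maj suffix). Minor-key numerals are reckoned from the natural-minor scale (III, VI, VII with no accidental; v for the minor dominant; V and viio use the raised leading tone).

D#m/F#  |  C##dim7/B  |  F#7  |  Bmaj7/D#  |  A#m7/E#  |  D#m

i6 - viio42 - V7/VI - VI65 - v43 - i

D#m/F# has root D#, degree 1 in D# minor, so i6.
C##dim7/B: root C## is the leading tone; fully diminished seventh chord there is viio42.
F#7: a dominant seventh chord on F#, the applied dominant of VI → V7/VI.
Bmaj7/D#: major seventh chord on B = scale degree 6 → VI65.
A#m7/E#: minor seventh chord on A# = scale degree 5 → v43.
D#m has root D#, degree 1 in D# minor, so i.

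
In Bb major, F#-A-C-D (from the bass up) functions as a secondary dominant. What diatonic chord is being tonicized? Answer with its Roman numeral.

vi

The chord is a dominant seventh chord on D.
A dominant resolves down a perfect fifth: D → G. In Bb major, G is scale degree 6, i.e. vi.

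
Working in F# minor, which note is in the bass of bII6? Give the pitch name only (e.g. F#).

bII in F# minor has root G; the chord is G-B-D.
The figure 6 means first inversion — the third is in the bass.

B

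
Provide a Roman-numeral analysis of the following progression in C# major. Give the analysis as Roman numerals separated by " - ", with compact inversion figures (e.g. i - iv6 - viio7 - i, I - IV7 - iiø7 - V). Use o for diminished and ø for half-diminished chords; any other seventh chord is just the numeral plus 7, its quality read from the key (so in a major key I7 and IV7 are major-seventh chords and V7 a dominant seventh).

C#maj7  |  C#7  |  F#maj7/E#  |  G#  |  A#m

C#maj7: major seventh chord on C# = scale degree 1 → I7.
C#7: chromatic; C# is V of IV, so V7/IV.
F#maj7/E#: major seventh chord on F# = scale degree 4 → IV42.
G# has root G#, degree 5 in C# major, so V.
A#m: root A# is the submediant; minor triad there is vi.

I7 - V7/IV - IV42 - V - vi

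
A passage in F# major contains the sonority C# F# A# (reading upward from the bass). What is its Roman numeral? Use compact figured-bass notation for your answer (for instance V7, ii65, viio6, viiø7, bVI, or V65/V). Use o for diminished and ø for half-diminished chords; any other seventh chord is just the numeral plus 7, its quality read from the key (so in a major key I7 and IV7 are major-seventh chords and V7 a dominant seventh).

I64

The pitches F#-A#-C# form a major triad rooted on F#.
In F# major, F# is the tonic; the diatonic major triad there is I.
With C# in the bass the chord is in second inversion, so the figured bass is 64.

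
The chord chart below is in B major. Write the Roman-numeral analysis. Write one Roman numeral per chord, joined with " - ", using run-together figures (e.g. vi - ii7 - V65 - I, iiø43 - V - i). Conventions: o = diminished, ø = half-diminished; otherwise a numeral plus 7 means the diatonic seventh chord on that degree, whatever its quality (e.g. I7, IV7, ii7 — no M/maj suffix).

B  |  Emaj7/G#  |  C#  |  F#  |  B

I - IV65 - V/V - V - I

B has root B, degree 1 in B major, so I.
Emaj7/G#: root E is the subdominant; major seventh chord there is IV65.
C#: chromatic; C# is V of V, so V/V.
F# has root F#, degree 5 in B major, so V.
B has root B, degree 1 in B major, so I.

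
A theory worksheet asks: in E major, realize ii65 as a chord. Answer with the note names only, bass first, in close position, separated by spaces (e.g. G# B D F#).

A C# E F#

The numeral's case and figure indicate a minor seventh chord. In E major its root, the supertonic, is F#.
That chord is spelled F#-A-C#-E.
With the 65 figure the chord is in first inversion; from the bass A upward in close position it reads A-C#-E-F#.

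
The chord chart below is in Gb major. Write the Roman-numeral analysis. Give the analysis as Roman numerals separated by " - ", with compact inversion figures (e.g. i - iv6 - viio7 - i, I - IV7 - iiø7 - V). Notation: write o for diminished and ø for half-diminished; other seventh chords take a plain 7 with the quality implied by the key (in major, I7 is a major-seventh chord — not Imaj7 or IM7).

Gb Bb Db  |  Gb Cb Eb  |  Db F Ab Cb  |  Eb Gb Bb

I - IV64 - V7 - vi

Gb-Bb-Db has root Gb, degree 1 in Gb major, so I.
Gb-Cb-Eb: major triad on Cb = scale degree 4 → IV64.
Db-F-Ab-Cb: dominant seventh chord on Db = scale degree 5 → V7.
Eb-Gb-Bb: minor triad on Eb = scale degree 6 → vi.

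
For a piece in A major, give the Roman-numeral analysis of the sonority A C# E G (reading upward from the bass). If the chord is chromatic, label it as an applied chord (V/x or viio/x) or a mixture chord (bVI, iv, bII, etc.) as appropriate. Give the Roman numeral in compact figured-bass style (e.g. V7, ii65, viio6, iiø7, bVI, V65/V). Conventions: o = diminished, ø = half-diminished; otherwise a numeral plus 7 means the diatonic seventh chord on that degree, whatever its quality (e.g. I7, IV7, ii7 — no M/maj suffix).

The pitches A-C#-E-G form a dominant seventh chord rooted on A.
A is not a diatonic chord root with this quality in A major, but it lies a perfect fifth above D (IV), so the chord functions as an applied dominant of IV.

V7/IV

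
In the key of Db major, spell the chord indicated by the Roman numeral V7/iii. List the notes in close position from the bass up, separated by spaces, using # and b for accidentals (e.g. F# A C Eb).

C E G Bb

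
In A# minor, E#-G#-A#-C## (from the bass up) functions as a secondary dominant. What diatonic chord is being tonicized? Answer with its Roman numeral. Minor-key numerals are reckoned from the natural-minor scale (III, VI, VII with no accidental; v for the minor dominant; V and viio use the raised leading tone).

The chord is a dominant seventh chord on A#.
A dominant resolves down a perfect fifth: A# → D#. In A# minor, D# is scale degree 4, i.e. iv.

iv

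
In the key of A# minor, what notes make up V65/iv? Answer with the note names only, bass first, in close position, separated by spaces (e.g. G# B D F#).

C## E# G# A#

The slash means an applied dominant: we want the dominant of iv. In A# minor, iv is D# minor, and its dominant is built on A#.
Building a dominant seventh chord on A# gives A#-C##-E#-G#.
The figured bass 65 indicates first inversion, placing the third (C##) in the bass: C##-E#-G#-A#.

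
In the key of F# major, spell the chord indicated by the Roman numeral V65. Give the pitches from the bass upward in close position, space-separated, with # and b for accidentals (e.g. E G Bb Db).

E# G# B C#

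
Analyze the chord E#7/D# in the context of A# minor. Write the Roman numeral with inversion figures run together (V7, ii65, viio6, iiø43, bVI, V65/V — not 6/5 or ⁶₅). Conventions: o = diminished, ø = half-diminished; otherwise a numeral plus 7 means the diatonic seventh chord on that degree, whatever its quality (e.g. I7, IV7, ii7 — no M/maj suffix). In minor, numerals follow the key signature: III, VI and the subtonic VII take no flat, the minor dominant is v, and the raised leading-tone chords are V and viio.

The pitches E#-G##-B#-D# form a dominant seventh chord rooted on E#.
E# is scale degree 5 in A# minor, and a dominant seventh chord on that degree is written V7.
With D# in the bass the chord is in third inversion, so the figured bass is 42.

V42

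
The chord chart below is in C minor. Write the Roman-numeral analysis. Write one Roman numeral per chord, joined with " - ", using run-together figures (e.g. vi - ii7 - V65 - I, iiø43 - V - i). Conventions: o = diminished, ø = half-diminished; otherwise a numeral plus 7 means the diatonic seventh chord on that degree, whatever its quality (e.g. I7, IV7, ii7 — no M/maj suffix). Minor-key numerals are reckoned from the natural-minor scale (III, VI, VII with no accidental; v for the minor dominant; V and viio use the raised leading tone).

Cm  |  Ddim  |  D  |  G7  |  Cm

Cm has root C, degree 1 in C minor, so i.
Ddim: root D is the supertonic; diminished triad there is iio.
D is the secondary dominant of V (major triad on D): V/V.
G7: root G is the dominant; dominant seventh chord there is V7.
Cm: minor triad on C = scale degree 1 → i.

i - iio - V/V - V7 - i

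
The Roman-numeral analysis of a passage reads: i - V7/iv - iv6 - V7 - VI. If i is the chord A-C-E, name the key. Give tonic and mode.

The chord Am is a minor triad rooted on A; its label is i.
If A is scale degree 1 and the mode makes that degree carry a minor triad, the tonic is A and the mode is minor.

A minor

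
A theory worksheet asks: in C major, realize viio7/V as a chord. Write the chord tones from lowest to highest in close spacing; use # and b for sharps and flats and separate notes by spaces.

F# A C Eb

The slash marks an applied leading-tone chord: viio of V. In C major, V is G, so the leading tone to it is F#, a half step below.
Building a fully diminished seventh chord on F# gives F#-A-C-Eb.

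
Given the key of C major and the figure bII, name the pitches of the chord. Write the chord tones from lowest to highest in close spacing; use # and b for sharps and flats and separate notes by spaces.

bII is the Neapolitan chord — a major triad on the lowered second degree. In C major that root is Db.
So the chord is Db-F-Ab.

Db F Ab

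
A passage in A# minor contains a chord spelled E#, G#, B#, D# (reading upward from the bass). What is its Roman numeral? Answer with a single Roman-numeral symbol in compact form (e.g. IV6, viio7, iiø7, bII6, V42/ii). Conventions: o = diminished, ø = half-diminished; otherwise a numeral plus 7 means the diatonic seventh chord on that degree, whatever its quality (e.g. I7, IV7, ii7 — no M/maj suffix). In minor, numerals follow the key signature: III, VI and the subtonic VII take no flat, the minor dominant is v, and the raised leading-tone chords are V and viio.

v7

Stacked in thirds the chord is E#-G#-B#-D#: a minor seventh chord on E#.
E# is scale degree 5 in A# minor, and a minor seventh chord on that degree is written v7.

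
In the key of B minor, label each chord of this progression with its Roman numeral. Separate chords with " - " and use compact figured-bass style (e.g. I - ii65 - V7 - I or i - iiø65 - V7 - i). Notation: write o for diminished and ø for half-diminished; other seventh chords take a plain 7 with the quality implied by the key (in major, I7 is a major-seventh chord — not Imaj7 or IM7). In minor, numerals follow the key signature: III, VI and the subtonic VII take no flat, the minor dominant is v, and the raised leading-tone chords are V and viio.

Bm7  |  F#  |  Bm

Bm7 has root B, degree 1 in B minor, so i7.
F#: major triad on F# = scale degree 5 → V.
Bm: root B is the tonic; minor triad there is i.

i7 - V - i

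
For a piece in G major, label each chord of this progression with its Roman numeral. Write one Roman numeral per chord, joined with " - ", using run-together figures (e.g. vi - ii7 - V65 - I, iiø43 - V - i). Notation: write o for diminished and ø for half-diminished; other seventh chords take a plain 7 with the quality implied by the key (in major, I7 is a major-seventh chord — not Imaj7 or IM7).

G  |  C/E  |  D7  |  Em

I - IV6 - V7 - vi

G has root G, degree 1 in G major, so I.
C/E: major triad on C = scale degree 4 → IV6.
D7: dominant seventh chord on D = scale degree 5 → V7.
Em: minor triad on E = scale degree 6 → vi.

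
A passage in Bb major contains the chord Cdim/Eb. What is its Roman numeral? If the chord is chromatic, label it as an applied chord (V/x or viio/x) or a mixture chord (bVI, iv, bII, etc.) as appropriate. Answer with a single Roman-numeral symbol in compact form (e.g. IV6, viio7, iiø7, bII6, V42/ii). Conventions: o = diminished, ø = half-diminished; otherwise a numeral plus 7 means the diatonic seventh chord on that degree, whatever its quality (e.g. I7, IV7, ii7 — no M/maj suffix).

The pitches C-Eb-Gb form a diminished triad rooted on C.
C is the second degree of Bb major. This is the diminished supertonic triad, borrowed from the parallel minor.
With Eb in the bass the chord is in first inversion, so the figured bass is 6.

iio6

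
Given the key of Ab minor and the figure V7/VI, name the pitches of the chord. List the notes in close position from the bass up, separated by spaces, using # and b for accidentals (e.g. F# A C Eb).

V7/VI is a secondary dominant — the dominant seventh of VI. VI in Ab minor is Fb, so the applied chord's root is Cb, a perfect fifth above.
Building a dominant seventh chord on Cb gives Cb-Eb-Gb-Bbb.

Cb Eb Gb Bbb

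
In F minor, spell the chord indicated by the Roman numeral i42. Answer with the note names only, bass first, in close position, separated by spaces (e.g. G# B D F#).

Eb F Ab C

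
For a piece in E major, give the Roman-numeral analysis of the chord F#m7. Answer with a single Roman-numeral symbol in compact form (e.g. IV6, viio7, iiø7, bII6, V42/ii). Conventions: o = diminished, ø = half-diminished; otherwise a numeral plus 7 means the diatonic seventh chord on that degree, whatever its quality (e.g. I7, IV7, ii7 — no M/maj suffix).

ii7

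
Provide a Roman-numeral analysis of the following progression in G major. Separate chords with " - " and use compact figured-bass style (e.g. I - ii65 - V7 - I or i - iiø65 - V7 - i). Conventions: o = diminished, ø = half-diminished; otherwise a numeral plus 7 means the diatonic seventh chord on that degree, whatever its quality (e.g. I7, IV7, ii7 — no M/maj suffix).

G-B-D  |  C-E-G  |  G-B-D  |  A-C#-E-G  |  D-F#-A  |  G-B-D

I - IV - I - V7/V - V - I

G-B-D has root G, degree 1 in G major, so I.
C-E-G: major triad on C = scale degree 4 → IV.
G-B-D has root G, degree 1 in G major, so I.
A-C#-E-G is the secondary dominant of V (dominant seventh chord on A): V7/V.
D-F#-A has root D, degree 5 in G major, so V.
G-B-D: root G is the tonic; major triad there is I.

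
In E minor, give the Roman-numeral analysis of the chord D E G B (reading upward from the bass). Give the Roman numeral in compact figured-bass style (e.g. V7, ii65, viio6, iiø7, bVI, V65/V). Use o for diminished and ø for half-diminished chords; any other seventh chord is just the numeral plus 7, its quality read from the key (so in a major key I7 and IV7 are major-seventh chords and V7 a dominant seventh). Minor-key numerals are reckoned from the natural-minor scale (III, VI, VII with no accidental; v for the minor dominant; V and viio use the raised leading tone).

i42

Stacked in thirds the chord is E-G-B-D: a minor seventh chord on E.
In E minor, E is the tonic; the diatonic minor seventh chord there is i7.
With D in the bass the chord is in third inversion, so the figured bass is 42.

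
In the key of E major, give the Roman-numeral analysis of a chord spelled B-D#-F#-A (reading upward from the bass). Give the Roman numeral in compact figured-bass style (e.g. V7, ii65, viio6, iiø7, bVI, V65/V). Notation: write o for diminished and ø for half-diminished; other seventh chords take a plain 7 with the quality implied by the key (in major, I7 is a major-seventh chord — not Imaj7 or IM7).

V7

The pitches B-D#-F#-A form a dominant seventh chord rooted on B.
In E major, B is the dominant; the diatonic dominant seventh chord there is V7.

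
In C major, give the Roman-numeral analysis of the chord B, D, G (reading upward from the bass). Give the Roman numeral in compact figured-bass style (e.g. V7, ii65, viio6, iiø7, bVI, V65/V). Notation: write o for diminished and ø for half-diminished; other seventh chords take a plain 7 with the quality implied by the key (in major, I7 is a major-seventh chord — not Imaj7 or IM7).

V6

Stacked in thirds the chord is G-B-D: a major triad on G.
G is scale degree 5 in C major, and a major triad on that degree is written V.
With B in the bass the chord is in first inversion, so the figured bass is 6.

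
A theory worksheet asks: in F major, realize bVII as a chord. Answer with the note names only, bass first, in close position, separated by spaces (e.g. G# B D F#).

bVII is a major triad on the lowered seventh degree (the subtonic), borrowed from the parallel minor. In F major that root is Eb.
So the chord is Eb-G-Bb, a major triad.

Eb G Bb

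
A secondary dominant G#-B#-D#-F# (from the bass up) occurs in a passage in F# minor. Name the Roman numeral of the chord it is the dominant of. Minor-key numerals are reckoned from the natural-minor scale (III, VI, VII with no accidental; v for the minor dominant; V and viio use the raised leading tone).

V

The chord is a dominant seventh chord on G#.
A dominant resolves down a perfect fifth: G# → C#. In F# minor, C# is scale degree 5, i.e. V.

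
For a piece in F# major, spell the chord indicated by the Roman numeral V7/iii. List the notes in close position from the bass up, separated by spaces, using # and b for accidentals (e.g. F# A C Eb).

V7/iii is a secondary dominant — the dominant seventh of iii. iii in F# major is A#, so the applied chord's root is E#, a perfect fifth above.
Building a dominant seventh chord on E# gives E#-G##-B#-D#.

E# G## B# D#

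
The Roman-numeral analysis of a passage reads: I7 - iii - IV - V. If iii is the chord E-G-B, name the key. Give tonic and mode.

C major

The chord Em is a minor triad rooted on E; its label is iii.
Counting down 2 scale steps from E places the tonic on C; a minor triad on degree 3 is diatonic only in major.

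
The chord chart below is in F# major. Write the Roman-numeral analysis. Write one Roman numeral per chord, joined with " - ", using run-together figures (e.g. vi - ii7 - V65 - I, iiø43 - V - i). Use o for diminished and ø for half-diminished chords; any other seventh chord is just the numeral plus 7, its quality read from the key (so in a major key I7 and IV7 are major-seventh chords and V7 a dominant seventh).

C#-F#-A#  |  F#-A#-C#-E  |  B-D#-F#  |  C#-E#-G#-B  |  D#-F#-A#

C#-F#-A#: root F# is the tonic; major triad there is I64.
F#-A#-C#-E: a dominant seventh chord on F#, the applied dominant of IV → V7/IV.
B-D#-F# has root B, degree 4 in F# major, so IV.
C#-E#-G#-B: root C# is the dominant; dominant seventh chord there is V7.
D#-F#-A# has root D#, degree 6 in F# major, so vi.

I64 - V7/IV - IV - V7 - vi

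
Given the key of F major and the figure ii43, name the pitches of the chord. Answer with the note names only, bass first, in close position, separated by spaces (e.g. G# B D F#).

In F major, the supertonic is G, and the diatonic chord built there is a minor seventh chord.
That chord is spelled G-Bb-D-F.
With the 43 figure the chord is in second inversion; from the bass D upward in close position it reads D-F-G-Bb.

D F G Bb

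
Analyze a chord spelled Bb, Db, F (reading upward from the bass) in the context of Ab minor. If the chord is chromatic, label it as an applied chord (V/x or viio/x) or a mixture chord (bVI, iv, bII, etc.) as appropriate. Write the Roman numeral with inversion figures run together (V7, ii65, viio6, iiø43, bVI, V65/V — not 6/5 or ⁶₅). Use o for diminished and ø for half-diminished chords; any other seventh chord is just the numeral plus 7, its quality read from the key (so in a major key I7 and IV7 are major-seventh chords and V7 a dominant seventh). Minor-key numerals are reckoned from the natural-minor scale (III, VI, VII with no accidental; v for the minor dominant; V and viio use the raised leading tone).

The pitches Bb-Db-F form a minor triad rooted on Bb.
Bb is the second degree of Ab minor. This is the minor supertonic, borrowed from the parallel major (the Dorian ii).

ii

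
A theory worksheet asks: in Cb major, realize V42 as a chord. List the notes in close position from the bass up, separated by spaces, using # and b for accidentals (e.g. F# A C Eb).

Fb Gb Bb Db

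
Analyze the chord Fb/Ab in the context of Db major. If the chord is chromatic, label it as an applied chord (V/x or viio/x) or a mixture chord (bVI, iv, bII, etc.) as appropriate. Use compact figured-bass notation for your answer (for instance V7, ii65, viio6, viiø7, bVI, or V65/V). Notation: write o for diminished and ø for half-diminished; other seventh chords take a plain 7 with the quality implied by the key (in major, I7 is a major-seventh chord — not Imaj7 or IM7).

The pitches Fb-Ab-Cb form a major triad rooted on Fb.
Fb is the lowered third degree of Db major (diatonic 3 would be F). This is a major triad on the lowered third degree, borrowed from the parallel minor.
With Ab in the bass the chord is in first inversion, so the figured bass is 6.

bIII6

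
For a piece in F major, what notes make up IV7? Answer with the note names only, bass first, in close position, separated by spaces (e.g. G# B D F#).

Bb D F A

In F major, the fourth degree is Bb, and the diatonic chord built there is a major seventh chord.
Stacking thirds from Bb gives Bb-D-F-A.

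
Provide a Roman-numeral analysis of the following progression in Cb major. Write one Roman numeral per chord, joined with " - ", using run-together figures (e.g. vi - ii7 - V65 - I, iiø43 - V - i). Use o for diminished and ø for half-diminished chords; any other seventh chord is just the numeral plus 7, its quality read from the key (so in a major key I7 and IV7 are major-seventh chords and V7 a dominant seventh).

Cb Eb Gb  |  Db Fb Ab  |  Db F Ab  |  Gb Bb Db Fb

Cb-Eb-Gb: major triad on Cb = scale degree 1 → I.
Db-Fb-Ab: root Db is the supertonic; minor triad there is ii.
Db-F-Ab is the secondary dominant of V (major triad on Db): V/V.
Gb-Bb-Db-Fb: dominant seventh chord on Gb = scale degree 5 → V7.

I - ii - V/V - V7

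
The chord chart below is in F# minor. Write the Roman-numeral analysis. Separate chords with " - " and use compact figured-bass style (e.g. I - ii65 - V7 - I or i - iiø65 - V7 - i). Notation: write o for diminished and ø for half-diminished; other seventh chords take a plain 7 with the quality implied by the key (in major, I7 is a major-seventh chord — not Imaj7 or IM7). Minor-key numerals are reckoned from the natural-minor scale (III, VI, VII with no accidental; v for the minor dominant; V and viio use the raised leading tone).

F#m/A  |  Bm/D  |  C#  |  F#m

F#m/A: minor triad on F# = scale degree 1 → i6.
Bm/D has root B, degree 4 in F# minor, so iv6.
C#: major triad on C# = scale degree 5 → V.
F#m has root F#, degree 1 in F# minor, so i.

i6 - iv6 - V - i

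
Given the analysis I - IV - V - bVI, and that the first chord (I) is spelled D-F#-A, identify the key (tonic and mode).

The anchor chord is a major triad on D, labeled I.
If D is scale degree 1 and the mode makes that degree carry a major triad, the tonic is D and the mode is major.

D major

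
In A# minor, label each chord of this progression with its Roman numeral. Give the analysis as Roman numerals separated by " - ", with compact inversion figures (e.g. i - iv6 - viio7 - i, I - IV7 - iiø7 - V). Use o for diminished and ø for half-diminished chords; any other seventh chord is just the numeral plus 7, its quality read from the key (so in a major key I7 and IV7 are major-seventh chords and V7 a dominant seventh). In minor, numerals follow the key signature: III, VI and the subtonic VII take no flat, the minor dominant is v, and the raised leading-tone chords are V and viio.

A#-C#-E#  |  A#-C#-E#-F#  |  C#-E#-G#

A#-C#-E#: root A# is the tonic; minor triad there is i.
A#-C#-E#-F# has root F#, degree 6 in A# minor, so VI65.
C#-E#-G#: root C# is the mediant; major triad there is III.

i - VI65 - III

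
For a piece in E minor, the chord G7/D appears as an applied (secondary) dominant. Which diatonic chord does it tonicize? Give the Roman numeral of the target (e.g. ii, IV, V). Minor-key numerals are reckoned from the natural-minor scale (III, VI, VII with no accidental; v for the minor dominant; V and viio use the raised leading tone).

The chord is a dominant seventh chord on G.
A dominant resolves down a perfect fifth: G → C. In E minor, C is scale degree 6, i.e. VI.

VI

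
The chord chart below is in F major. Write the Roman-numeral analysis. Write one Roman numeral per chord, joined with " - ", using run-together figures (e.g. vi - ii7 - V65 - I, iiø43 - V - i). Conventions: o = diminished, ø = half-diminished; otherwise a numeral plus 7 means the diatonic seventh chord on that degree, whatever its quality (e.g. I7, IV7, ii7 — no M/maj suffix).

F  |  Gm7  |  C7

I - ii7 - V7

F has root F, degree 1 in F major, so I.
Gm7: minor seventh chord on G = scale degree 2 → ii7.
C7: root C is the dominant; dominant seventh chord there is V7.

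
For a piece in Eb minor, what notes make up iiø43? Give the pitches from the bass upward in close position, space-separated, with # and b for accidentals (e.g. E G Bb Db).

Cb Eb F Ab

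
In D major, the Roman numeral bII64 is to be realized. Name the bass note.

bII in D major has root Eb; the chord is Eb-G-Bb.
The figure 64 means second inversion — the fifth is in the bass.

Bb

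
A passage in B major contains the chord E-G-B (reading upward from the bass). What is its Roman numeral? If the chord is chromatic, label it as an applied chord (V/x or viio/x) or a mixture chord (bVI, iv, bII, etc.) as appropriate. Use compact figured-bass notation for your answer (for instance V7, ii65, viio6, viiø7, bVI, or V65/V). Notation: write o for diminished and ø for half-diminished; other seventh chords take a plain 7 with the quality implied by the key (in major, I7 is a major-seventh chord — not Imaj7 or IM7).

iv

The pitches E-G-B form a minor triad rooted on E.
E is the fourth degree of B major. This is the minor subdominant, borrowed from the parallel minor.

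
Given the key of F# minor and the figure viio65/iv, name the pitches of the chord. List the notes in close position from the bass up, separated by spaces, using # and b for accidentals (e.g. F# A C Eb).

C# E G A#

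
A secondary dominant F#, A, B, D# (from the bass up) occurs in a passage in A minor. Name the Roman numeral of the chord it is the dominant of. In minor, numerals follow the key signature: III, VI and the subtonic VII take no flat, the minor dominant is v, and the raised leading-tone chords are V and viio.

The chord is a dominant seventh chord on B.
A dominant resolves down a perfect fifth: B → E. In A minor, E is scale degree 5, i.e. V.

V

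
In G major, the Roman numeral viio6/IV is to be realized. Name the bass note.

The applied chord viio6/IV is rooted on B: B-D-F.
The figure 6 means first inversion — the third is in the bass.

D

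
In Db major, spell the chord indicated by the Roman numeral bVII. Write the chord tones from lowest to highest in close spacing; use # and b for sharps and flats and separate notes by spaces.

Cb Eb Gb

bVII is a major triad on the lowered seventh degree (the subtonic), borrowed from the parallel minor. In Db major that root is Cb.
So the chord is Cb-Eb-Gb, a major triad.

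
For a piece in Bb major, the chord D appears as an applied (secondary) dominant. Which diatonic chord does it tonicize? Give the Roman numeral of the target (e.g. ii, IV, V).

The chord is a major triad on D.
A dominant resolves down a perfect fifth: D → G. In Bb major, G is scale degree 6, i.e. vi.

vi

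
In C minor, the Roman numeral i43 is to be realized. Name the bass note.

G

i in C minor has root C; the chord is C-Eb-G-Bb.
The figure 43 means second inversion — the fifth is in the bass.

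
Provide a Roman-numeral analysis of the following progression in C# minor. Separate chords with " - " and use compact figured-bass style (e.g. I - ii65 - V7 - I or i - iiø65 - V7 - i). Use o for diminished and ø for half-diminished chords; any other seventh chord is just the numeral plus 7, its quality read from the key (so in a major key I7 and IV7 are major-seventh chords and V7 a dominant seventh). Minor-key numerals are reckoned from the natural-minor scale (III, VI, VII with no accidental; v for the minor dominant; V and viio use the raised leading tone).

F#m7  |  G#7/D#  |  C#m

iv7 - V43 - i

F#m7: root F# is the subdominant; minor seventh chord there is iv7.
G#7/D#: dominant seventh chord on G# = scale degree 5 → V43.
C#m: minor triad on C# = scale degree 1 → i.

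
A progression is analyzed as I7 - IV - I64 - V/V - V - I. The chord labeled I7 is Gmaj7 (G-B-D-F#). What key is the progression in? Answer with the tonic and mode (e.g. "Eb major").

I7 is given as G-B-D-F# — a major seventh chord with root G.
If G is scale degree 1 and the mode makes that degree carry a major seventh chord, the tonic is G and the mode is major.

G major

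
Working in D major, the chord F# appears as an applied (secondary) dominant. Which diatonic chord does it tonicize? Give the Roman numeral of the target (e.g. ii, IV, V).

The chord is a major triad on F#.
A dominant resolves down a perfect fifth: F# → B. In D major, B is scale degree 6, i.e. vi.

vi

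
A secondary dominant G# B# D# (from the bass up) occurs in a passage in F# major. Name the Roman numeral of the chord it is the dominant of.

The chord is a major triad on G#.
A dominant resolves down a perfect fifth: G# → C#. In F# major, C# is scale degree 5, i.e. V.

V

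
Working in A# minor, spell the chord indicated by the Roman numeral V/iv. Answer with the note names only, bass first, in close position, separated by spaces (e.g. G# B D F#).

A# C## E#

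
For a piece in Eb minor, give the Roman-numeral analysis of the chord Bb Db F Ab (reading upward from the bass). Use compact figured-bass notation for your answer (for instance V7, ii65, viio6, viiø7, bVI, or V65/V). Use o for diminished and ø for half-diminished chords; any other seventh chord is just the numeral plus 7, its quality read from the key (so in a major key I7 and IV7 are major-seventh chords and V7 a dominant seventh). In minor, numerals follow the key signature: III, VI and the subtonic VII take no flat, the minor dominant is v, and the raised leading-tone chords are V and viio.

Stacked in thirds the chord is Bb-Db-F-Ab: a minor seventh chord on Bb.
Bb is scale degree 5 in Eb minor, and a minor seventh chord on that degree is written v7.

v7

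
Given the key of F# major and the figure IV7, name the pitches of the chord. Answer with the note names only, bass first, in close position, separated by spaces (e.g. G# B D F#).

B D# F# A#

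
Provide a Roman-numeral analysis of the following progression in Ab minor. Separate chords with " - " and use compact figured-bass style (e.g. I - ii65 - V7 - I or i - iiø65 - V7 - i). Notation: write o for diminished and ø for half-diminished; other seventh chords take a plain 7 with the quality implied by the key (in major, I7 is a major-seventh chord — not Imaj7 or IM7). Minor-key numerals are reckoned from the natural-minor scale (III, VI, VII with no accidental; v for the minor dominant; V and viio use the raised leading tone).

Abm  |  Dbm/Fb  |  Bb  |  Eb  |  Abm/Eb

i - iv6 - V/V - V - i64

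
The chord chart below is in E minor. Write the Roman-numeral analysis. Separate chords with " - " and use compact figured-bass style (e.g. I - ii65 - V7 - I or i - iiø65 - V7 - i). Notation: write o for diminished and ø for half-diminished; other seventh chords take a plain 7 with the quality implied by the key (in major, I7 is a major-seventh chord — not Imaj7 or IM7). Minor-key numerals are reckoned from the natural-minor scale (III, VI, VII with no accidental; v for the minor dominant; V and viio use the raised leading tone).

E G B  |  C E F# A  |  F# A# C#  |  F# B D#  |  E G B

E-G-B has root E, degree 1 in E minor, so i.
C-E-F#-A: half-diminished seventh chord on F# = scale degree 2 → iiø43.
F#-A#-C#: a major triad on F#, the applied dominant of V → V/V.
F#-B-D# has root B, degree 5 in E minor, so V64.
E-G-B: minor triad on E = scale degree 1 → i.

i - iiø43 - V/V - V64 - i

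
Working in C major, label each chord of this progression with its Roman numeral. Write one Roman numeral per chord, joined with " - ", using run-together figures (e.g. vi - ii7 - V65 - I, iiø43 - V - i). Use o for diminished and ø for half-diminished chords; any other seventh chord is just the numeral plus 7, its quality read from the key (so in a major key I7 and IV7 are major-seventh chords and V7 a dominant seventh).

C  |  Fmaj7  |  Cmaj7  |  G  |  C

C has root C, degree 1 in C major, so I.
Fmaj7 has root F, degree 4 in C major, so IV7.
Cmaj7: major seventh chord on C = scale degree 1 → I7.
G has root G, degree 5 in C major, so V.
C: root C is the tonic; major triad there is I.

I - IV7 - I7 - V - I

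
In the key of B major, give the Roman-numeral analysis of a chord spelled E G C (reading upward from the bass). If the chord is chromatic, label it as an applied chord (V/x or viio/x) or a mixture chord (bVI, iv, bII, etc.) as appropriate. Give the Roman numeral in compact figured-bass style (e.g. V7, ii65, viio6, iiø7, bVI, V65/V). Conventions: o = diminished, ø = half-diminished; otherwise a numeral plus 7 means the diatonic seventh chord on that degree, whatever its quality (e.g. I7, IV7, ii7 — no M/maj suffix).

bII6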